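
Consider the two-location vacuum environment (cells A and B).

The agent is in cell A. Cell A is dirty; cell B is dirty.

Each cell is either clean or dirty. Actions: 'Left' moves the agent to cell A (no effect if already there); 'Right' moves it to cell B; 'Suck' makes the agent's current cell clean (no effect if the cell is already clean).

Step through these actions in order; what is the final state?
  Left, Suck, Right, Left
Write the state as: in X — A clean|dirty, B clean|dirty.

[1] after Left: in A — A dirty, B dirty
[2] after Suck: in A — A clean, B dirty
[3] after Right: in B — A clean, B dirty
[4] after Left: in A — A clean, B dirty

in A — A clean, B dirty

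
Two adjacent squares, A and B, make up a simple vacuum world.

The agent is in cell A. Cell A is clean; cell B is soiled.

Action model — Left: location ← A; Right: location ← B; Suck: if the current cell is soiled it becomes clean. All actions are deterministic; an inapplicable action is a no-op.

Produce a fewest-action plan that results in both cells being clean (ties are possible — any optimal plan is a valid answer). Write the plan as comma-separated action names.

Right, Suck

1. Right → (B; A:clean, B:soiled)
2. Suck → (B; A:clean, B:clean)
min 2: go B then Suck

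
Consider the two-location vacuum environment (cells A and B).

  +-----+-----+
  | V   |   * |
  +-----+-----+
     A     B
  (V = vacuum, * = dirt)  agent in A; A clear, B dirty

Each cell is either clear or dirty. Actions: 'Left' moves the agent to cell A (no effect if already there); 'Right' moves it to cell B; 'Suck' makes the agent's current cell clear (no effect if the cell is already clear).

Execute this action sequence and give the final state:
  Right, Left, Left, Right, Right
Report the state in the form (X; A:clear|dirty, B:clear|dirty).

t=1 Right ⇒ (B; A:clear, B:dirty)
t=2 Left ⇒ (A; A:clear, B:dirty)
t=3 Left ⇒ (A; A:clear, B:dirty)
t=4 Right ⇒ (B; A:clear, B:dirty)
t=5 Right ⇒ (B; A:clear, B:dirty)

(B; A:clear, B:dirty)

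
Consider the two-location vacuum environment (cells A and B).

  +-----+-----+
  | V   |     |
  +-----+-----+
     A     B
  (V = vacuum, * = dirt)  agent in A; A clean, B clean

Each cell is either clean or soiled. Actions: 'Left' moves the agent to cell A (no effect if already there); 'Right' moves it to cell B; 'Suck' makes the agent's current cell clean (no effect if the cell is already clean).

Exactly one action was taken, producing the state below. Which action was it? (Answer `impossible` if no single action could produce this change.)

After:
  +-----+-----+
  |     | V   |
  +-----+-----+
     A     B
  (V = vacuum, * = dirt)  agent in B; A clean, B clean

try  Left: (A; A:clean, B:clean)
try Right: (B; A:clean, B:clean)  ← match
try  Suck: (A; A:clean, B:clean)

Right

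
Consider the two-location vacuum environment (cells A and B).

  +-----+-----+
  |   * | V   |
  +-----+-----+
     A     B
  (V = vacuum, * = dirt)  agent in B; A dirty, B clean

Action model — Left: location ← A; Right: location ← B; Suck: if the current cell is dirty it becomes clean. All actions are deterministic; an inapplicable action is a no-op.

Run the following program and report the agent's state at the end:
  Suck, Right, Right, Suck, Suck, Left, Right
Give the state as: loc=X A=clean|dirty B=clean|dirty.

Suck (#1): loc=B A=dirty B=clean
Right (#2): loc=B A=dirty B=clean
Right (#3): loc=B A=dirty B=clean
Suck (#4): loc=B A=dirty B=clean
Suck (#5): loc=B A=dirty B=clean
Left (#6): loc=A A=dirty B=clean
Right (#7): loc=B A=dirty B=clean

loc=B A=dirty B=clean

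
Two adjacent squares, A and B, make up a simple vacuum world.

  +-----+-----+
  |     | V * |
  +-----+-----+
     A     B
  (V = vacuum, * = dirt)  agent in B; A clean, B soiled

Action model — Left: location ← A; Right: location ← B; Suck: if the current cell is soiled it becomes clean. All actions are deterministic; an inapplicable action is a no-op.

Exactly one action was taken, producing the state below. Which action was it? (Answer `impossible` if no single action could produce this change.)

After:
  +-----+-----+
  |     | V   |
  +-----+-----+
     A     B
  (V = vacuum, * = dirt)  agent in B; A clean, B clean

Suck

try  Left: (A; A:clean, B:soiled)
try Right: (B; A:clean, B:soiled)
try  Suck: (B; A:clean, B:clean)  ← match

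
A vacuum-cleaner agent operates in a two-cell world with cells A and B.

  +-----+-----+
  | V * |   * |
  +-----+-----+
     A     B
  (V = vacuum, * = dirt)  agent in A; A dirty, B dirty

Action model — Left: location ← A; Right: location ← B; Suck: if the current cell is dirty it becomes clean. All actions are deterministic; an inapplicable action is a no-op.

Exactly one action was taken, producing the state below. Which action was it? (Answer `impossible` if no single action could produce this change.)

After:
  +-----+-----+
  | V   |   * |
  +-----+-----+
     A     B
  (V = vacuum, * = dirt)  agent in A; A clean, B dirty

Suck

try  Left: <A|dirty|dirty>
try Right: <B|dirty|dirty>
try  Suck: <A|clean|dirty>  ← match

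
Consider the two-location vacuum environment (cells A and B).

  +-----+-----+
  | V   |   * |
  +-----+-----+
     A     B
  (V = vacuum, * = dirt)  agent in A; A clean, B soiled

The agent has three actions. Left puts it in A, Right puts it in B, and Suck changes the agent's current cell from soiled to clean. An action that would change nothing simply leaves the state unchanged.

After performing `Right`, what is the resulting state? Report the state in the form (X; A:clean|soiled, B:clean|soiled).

start: (A; A:clean, B:soiled)
1) do Right; now (B; A:clean, B:soiled)

(B; A:clean, B:soiled)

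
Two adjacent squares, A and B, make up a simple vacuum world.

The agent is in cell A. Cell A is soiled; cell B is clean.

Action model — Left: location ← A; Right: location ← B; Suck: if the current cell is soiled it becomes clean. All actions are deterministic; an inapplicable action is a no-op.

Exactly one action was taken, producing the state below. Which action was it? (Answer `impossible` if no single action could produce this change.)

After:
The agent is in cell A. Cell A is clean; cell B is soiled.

impossible

try  Left: in A — A soiled, B clean
try Right: in B — A soiled, B clean
try  Suck: in A — A clean, B clean
no single action produces the after-state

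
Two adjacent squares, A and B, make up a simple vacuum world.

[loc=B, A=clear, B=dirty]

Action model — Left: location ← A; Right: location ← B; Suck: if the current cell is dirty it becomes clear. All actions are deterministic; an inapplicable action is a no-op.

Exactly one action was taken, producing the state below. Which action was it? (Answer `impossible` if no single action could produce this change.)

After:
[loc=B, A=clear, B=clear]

Suck

try  Left: loc=A A=clear B=dirty
try Right: loc=B A=clear B=dirty
try  Suck: loc=B A=clear B=clear  ← match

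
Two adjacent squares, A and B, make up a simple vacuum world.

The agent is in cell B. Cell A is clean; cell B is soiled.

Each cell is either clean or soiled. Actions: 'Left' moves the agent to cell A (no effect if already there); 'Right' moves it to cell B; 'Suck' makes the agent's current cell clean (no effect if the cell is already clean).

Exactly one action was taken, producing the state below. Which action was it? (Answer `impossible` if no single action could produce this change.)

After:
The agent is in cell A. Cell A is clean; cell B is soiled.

Left

try  Left: in A — A clean, B soiled  ← match
try Right: in B — A clean, B soiled
try  Suck: in B — A clean, B clean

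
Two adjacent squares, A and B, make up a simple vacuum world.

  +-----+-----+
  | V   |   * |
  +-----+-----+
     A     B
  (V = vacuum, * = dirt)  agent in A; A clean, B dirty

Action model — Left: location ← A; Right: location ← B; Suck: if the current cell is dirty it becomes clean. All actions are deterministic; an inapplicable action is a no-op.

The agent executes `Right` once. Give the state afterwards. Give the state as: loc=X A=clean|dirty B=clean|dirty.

loc=B A=clean B=dirty

start: loc=A A=clean B=dirty
step 1/1 (Right): loc=B A=clean B=dirty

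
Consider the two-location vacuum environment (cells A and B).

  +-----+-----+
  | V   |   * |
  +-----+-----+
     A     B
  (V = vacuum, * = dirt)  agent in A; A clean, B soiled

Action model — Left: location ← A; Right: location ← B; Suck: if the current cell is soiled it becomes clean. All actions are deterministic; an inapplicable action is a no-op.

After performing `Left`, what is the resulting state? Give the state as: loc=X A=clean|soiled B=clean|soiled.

loc=A A=clean B=soiled

start: loc=A A=clean B=soiled
Left (#1): loc=A A=clean B=soiled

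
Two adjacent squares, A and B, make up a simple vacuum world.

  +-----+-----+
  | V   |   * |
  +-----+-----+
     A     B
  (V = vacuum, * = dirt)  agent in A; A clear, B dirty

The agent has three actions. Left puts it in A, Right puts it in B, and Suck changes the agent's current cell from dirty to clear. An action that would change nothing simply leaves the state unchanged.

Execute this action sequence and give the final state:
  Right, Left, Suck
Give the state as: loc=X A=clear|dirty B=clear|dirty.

1. Right → loc=B A=clear B=dirty
2. Left → loc=A A=clear B=dirty
3. Suck → loc=A A=clear B=dirty

loc=A A=clear B=dirty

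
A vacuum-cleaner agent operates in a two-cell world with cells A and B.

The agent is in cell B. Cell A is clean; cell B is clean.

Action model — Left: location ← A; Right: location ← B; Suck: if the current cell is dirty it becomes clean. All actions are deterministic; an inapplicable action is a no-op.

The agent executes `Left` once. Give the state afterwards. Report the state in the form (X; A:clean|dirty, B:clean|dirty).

(A; A:clean, B:clean)

start: (B; A:clean, B:clean)
1. Left → (A; A:clean, B:clean)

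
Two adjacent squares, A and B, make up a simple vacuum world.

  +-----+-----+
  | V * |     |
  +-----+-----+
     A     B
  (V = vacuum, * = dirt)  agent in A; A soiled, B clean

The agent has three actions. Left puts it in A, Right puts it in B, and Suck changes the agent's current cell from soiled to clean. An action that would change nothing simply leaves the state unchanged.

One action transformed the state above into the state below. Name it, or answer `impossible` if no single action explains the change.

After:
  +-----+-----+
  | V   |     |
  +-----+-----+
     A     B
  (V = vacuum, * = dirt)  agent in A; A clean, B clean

Suck

try  Left: (A; A:soiled, B:clean)
try Right: (B; A:soiled, B:clean)
try  Suck: (A; A:clean, B:clean)  ← match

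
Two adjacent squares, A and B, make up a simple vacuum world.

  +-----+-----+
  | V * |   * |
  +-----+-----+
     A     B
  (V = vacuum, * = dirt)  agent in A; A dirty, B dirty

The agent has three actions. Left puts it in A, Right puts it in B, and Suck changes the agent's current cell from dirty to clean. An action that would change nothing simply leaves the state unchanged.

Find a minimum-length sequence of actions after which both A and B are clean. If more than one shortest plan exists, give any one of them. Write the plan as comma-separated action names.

Suck (#1): <A|clean|dirty>
Right (#2): <B|clean|dirty>
Suck (#3): <B|clean|clean>
min 3: Suck A + move + Suck B

Suck, Right, Suck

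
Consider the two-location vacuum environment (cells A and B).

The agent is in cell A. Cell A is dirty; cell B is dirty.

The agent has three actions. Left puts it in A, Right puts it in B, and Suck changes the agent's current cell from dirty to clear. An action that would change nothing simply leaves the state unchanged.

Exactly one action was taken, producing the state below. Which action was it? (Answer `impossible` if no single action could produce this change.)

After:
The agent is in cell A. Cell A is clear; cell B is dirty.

try  Left: in A — A dirty, B dirty
try Right: in B — A dirty, B dirty
try  Suck: in A — A clear, B dirty  ← match

Suck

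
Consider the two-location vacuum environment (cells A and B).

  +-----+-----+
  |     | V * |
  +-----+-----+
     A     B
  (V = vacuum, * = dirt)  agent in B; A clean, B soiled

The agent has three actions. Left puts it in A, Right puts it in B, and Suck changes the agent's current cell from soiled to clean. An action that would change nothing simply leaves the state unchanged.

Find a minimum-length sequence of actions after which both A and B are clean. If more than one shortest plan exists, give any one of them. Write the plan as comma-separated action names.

[1] after Suck: <B|clean|clean>
min 1: B is soiled, one Suck

Suck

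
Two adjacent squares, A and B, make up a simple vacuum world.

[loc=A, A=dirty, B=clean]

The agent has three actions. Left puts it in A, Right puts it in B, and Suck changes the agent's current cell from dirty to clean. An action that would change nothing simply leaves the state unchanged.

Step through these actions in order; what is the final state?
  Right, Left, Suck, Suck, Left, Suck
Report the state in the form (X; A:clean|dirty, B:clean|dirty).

Right (#1): (B; A:dirty, B:clean)
Left (#2): (A; A:dirty, B:clean)
Suck (#3): (A; A:clean, B:clean)
Suck (#4): (A; A:clean, B:clean)
Left (#5): (A; A:clean, B:clean)
Suck (#6): (A; A:clean, B:clean)

(A; A:clean, B:clean)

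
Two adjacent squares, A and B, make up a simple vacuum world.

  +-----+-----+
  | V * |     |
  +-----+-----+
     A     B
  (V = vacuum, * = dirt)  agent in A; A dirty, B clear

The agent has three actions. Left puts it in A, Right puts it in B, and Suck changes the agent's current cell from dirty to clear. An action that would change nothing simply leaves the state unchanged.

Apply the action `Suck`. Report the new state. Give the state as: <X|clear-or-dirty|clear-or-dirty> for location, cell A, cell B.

<A|clear|clear>

start: <A|dirty|clear>
Suck (#1): <A|clear|clear>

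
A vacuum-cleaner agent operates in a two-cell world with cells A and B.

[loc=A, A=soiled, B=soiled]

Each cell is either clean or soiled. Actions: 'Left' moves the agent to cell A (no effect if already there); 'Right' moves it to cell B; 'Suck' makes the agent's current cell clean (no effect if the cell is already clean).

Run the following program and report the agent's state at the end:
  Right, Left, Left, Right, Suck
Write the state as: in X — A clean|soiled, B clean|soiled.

1. Right → in B — A soiled, B soiled
2. Left → in A — A soiled, B soiled
3. Left → in A — A soiled, B soiled
4. Right → in B — A soiled, B soiled
5. Suck → in B — A soiled, B clean

in B — A soiled, B clean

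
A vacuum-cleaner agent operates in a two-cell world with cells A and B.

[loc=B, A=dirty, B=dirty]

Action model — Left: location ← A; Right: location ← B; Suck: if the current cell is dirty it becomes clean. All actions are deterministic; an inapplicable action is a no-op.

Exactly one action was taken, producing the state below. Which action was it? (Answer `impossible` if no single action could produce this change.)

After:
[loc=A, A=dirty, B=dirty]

Left

try  Left: (A; A:dirty, B:dirty)  ← match
try Right: (B; A:dirty, B:dirty)
try  Suck: (B; A:dirty, B:clean)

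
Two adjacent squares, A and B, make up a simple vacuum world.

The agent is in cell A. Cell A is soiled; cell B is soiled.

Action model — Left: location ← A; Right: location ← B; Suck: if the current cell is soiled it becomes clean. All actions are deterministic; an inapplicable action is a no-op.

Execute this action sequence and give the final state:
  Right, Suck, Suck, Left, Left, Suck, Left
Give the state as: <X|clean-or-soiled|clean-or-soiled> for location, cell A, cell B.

<A|clean|clean>

[1] after Right: <B|soiled|soiled>
[2] after Suck: <B|soiled|clean>
[3] after Suck: <B|soiled|clean>
[4] after Left: <A|soiled|clean>
[5] after Left: <A|soiled|clean>
[6] after Suck: <A|clean|clean>
[7] after Left: <A|clean|clean>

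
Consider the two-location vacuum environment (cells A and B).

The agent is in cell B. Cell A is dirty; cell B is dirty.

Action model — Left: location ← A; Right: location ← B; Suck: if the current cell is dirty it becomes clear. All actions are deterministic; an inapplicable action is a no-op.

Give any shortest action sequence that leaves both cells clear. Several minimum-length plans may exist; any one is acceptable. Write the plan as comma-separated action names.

Suck (#1): loc=B A=dirty B=clear
Left (#2): loc=A A=dirty B=clear
Suck (#3): loc=A A=clear B=clear
min 3: Suck B + move + Suck A

Suck, Left, Suck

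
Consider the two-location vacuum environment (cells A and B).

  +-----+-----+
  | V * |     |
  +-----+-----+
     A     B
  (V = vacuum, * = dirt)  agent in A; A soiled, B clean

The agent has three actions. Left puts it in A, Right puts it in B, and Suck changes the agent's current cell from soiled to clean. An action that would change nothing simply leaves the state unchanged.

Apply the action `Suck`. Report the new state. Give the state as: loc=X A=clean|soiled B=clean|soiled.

start: loc=A A=soiled B=clean
1. Suck → loc=A A=clean B=clean

loc=A A=clean B=clean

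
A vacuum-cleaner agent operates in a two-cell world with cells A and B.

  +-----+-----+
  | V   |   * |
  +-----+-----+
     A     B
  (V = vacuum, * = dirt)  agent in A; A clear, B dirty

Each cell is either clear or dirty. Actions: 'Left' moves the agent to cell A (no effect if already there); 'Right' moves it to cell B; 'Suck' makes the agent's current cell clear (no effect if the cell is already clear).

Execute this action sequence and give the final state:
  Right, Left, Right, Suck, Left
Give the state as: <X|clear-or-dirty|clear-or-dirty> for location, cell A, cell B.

[1] after Right: <B|clear|dirty>
[2] after Left: <A|clear|dirty>
[3] after Right: <B|clear|dirty>
[4] after Suck: <B|clear|clear>
[5] after Left: <A|clear|clear>

<A|clear|clear>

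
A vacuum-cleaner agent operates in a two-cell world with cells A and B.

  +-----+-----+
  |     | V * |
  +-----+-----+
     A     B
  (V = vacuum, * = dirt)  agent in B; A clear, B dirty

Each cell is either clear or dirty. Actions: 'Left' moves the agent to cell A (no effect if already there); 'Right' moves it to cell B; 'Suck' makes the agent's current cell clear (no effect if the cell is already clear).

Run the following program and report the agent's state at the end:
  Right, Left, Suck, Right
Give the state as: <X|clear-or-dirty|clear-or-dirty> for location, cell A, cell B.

<B|clear|dirty>

t=1 Right ⇒ <B|clear|dirty>
t=2 Left ⇒ <A|clear|dirty>
t=3 Suck ⇒ <A|clear|dirty>
t=4 Right ⇒ <B|clear|dirty>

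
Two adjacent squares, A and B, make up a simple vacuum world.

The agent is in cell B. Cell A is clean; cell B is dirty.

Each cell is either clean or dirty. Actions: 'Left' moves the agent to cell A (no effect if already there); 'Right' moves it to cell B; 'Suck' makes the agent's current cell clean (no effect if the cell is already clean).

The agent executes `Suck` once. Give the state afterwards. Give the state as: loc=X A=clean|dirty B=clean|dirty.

loc=B A=clean B=clean

start: loc=B A=clean B=dirty
Suck (#1): loc=B A=clean B=clean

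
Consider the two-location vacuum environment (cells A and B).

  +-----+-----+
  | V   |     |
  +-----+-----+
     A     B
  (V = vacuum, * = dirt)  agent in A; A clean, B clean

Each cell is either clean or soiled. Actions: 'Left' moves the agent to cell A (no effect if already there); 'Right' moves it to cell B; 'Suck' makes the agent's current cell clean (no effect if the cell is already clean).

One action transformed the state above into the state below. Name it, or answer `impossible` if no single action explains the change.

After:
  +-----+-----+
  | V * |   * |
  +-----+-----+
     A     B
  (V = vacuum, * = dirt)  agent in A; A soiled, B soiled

impossible

try  Left: in A — A clean, B clean
try Right: in B — A clean, B clean
try  Suck: in A — A clean, B clean
no single action produces the after-state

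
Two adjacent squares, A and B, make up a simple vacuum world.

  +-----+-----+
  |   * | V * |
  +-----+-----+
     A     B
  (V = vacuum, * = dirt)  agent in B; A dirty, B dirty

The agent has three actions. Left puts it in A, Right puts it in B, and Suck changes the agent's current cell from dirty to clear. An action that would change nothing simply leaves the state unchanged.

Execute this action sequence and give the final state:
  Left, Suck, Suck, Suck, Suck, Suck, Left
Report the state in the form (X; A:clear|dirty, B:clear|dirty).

(A; A:clear, B:dirty)

[1] after Left: (A; A:dirty, B:dirty)
[2] after Suck: (A; A:clear, B:dirty)
[3] after Suck: (A; A:clear, B:dirty)
[4] after Suck: (A; A:clear, B:dirty)
[5] after Suck: (A; A:clear, B:dirty)
[6] after Suck: (A; A:clear, B:dirty)
[7] after Left: (A; A:clear, B:dirty)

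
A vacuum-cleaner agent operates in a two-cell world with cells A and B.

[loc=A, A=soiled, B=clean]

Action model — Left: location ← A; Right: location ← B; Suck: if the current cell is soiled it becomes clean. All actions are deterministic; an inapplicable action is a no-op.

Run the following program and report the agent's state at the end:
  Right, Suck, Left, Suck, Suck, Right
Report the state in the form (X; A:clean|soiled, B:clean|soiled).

(B; A:clean, B:clean)

Right (#1): (B; A:soiled, B:clean)
Suck (#2): (B; A:soiled, B:clean)
Left (#3): (A; A:soiled, B:clean)
Suck (#4): (A; A:clean, B:clean)
Suck (#5): (A; A:clean, B:clean)
Right (#6): (B; A:clean, B:clean)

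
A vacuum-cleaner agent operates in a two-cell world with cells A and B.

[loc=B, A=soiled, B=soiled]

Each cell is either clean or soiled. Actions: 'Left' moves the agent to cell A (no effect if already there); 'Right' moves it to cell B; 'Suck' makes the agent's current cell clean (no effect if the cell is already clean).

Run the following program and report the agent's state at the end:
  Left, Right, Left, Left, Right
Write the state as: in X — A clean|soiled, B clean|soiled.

[1] after Left: in A — A soiled, B soiled
[2] after Right: in B — A soiled, B soiled
[3] after Left: in A — A soiled, B soiled
[4] after Left: in A — A soiled, B soiled
[5] after Right: in B — A soiled, B soiled

in B — A soiled, B soiled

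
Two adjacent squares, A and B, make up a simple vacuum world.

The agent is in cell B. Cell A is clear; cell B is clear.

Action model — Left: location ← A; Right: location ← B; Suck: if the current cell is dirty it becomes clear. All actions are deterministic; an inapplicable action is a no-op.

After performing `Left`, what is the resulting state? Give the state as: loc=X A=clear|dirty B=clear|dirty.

start: loc=B A=clear B=clear
step 1/1 (Left): loc=A A=clear B=clear

loc=A A=clear B=clear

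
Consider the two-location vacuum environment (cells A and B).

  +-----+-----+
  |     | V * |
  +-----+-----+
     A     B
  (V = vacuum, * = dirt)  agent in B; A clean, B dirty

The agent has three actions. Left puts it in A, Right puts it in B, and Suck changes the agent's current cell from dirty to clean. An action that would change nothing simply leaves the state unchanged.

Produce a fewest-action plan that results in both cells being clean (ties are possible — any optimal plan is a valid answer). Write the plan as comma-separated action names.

t=1 Suck ⇒ in B — A clean, B clean
min 1: B is dirty, one Suck

Suck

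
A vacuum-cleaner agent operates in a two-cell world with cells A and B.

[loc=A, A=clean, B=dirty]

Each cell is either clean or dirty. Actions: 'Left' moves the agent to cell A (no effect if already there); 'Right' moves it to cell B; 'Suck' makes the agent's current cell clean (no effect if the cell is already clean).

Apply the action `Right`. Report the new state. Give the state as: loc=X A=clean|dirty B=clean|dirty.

start: loc=A A=clean B=dirty
1) do Right; now loc=B A=clean B=dirty

loc=B A=clean B=dirty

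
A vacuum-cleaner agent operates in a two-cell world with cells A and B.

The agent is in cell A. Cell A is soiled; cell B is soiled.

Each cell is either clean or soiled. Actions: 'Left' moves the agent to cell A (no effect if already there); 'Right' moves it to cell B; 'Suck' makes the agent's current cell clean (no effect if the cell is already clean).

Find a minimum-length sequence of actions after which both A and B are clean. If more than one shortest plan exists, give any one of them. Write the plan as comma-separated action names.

1) do Suck; now <A|clean|soiled>
2) do Right; now <B|clean|soiled>
3) do Suck; now <B|clean|clean>
min 3: Suck A + move + Suck B

Suck, Right, Suck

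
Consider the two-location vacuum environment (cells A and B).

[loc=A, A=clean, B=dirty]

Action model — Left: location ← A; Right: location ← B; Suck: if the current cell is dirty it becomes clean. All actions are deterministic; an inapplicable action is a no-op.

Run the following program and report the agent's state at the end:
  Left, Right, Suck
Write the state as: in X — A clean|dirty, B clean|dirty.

1. Left → in A — A clean, B dirty
2. Right → in B — A clean, B dirty
3. Suck → in B — A clean, B clean

in B — A clean, B clean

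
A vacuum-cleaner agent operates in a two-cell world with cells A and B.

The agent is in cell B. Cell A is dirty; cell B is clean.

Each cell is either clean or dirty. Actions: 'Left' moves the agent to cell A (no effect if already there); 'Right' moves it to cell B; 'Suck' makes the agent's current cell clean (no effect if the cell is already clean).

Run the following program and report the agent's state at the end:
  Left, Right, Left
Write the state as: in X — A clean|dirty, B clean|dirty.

step 1/3 (Left): in A — A dirty, B clean
step 2/3 (Right): in B — A dirty, B clean
step 3/3 (Left): in A — A dirty, B clean

in A — A dirty, B clean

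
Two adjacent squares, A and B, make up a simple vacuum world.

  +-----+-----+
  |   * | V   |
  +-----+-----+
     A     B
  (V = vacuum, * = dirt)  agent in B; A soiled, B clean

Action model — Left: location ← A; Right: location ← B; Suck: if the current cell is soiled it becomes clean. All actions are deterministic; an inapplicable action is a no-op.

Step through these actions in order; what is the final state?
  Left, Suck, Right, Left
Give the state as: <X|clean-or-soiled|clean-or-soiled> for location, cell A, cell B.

step 1/4 (Left): <A|soiled|clean>
step 2/4 (Suck): <A|clean|clean>
step 3/4 (Right): <B|clean|clean>
step 4/4 (Left): <A|clean|clean>

<A|clean|clean>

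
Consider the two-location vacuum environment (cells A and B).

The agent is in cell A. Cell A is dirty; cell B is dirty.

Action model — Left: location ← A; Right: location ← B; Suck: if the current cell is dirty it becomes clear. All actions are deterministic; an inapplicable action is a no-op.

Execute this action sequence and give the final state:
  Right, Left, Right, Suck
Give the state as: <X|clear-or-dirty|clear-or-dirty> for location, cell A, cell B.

t=1 Right ⇒ <B|dirty|dirty>
t=2 Left ⇒ <A|dirty|dirty>
t=3 Right ⇒ <B|dirty|dirty>
t=4 Suck ⇒ <B|dirty|clear>

<B|dirty|clear>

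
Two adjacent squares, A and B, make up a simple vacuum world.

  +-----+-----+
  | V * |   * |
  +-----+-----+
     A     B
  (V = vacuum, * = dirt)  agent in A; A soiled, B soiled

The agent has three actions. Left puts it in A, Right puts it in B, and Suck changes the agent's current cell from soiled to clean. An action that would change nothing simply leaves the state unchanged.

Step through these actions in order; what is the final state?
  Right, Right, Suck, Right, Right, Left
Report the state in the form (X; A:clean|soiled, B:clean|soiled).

(A; A:soiled, B:clean)

Right (#1): (B; A:soiled, B:soiled)
Right (#2): (B; A:soiled, B:soiled)
Suck (#3): (B; A:soiled, B:clean)
Right (#4): (B; A:soiled, B:clean)
Right (#5): (B; A:soiled, B:clean)
Left (#6): (A; A:soiled, B:clean)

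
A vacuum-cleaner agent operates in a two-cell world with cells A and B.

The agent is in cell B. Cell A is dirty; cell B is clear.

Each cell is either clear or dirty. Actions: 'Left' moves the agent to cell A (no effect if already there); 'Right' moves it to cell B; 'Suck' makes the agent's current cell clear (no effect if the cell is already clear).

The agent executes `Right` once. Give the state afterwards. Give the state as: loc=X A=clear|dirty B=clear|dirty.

loc=B A=dirty B=clear

start: loc=B A=dirty B=clear
1. Right → loc=B A=dirty B=clear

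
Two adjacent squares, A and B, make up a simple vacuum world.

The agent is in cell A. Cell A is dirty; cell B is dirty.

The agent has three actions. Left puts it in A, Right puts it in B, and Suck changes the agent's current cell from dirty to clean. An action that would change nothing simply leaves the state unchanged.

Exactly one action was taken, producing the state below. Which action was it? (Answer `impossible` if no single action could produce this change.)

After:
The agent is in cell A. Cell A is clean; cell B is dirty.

Suck

try  Left: (A; A:dirty, B:dirty)
try Right: (B; A:dirty, B:dirty)
try  Suck: (A; A:clean, B:dirty)  ← match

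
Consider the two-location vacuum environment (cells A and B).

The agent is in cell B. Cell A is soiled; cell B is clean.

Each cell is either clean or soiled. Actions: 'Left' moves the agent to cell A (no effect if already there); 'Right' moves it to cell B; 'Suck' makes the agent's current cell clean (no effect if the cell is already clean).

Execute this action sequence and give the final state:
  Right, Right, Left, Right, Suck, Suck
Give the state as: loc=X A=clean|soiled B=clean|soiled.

loc=B A=soiled B=clean

step 1/6 (Right): loc=B A=soiled B=clean
step 2/6 (Right): loc=B A=soiled B=clean
step 3/6 (Left): loc=A A=soiled B=clean
step 4/6 (Right): loc=B A=soiled B=clean
step 5/6 (Suck): loc=B A=soiled B=clean
step 6/6 (Suck): loc=B A=soiled B=clean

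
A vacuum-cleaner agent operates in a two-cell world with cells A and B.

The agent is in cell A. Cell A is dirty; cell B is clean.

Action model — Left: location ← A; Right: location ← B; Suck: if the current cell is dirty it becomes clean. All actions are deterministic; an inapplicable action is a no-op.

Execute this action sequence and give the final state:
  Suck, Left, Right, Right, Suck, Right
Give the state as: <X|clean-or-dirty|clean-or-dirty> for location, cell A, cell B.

1) do Suck; now <A|clean|clean>
2) do Left; now <A|clean|clean>
3) do Right; now <B|clean|clean>
4) do Right; now <B|clean|clean>
5) do Suck; now <B|clean|clean>
6) do Right; now <B|clean|clean>

<B|clean|clean>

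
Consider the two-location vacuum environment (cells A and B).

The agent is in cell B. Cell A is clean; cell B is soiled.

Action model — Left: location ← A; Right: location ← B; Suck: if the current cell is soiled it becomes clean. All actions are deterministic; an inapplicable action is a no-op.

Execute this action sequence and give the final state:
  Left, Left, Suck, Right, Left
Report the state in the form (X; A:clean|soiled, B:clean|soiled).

(A; A:clean, B:soiled)

Left (#1): (A; A:clean, B:soiled)
Left (#2): (A; A:clean, B:soiled)
Suck (#3): (A; A:clean, B:soiled)
Right (#4): (B; A:clean, B:soiled)
Left (#5): (A; A:clean, B:soiled)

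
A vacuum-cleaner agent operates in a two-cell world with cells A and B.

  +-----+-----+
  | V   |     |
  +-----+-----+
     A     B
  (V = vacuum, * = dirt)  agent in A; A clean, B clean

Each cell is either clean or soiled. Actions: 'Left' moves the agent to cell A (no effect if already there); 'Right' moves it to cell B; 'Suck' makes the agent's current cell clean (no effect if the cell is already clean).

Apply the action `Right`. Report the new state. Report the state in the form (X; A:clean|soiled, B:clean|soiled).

start: (A; A:clean, B:clean)
[1] after Right: (B; A:clean, B:clean)

(B; A:clean, B:clean)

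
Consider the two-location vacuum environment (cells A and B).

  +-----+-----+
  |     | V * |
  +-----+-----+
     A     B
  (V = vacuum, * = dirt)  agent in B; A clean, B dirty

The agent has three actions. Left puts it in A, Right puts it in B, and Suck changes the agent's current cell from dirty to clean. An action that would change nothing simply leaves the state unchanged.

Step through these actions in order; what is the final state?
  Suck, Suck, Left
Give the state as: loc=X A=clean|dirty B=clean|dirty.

loc=A A=clean B=clean

[1] after Suck: loc=B A=clean B=clean
[2] after Suck: loc=B A=clean B=clean
[3] after Left: loc=A A=clean B=clean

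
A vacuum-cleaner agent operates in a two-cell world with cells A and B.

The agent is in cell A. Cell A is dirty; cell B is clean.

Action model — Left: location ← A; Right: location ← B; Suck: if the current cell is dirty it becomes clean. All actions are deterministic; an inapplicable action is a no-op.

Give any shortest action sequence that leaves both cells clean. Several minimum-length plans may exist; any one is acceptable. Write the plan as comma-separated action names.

Suck

[1] after Suck: in A — A clean, B clean
min 1: A is dirty, one Suck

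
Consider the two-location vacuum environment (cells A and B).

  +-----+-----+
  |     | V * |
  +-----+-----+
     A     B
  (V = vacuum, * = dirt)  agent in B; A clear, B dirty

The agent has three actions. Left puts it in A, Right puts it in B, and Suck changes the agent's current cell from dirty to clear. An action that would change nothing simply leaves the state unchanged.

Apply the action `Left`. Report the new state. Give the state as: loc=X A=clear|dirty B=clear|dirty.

loc=A A=clear B=dirty

start: loc=B A=clear B=dirty
Left (#1): loc=A A=clear B=dirty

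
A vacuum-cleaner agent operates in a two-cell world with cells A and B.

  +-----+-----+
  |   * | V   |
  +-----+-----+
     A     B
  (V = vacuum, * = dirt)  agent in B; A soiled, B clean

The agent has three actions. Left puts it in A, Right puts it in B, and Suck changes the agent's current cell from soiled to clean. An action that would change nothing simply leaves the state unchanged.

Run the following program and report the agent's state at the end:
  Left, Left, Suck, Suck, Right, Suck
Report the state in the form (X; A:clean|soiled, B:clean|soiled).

(B; A:clean, B:clean)

step 1/6 (Left): (A; A:soiled, B:clean)
step 2/6 (Left): (A; A:soiled, B:clean)
step 3/6 (Suck): (A; A:clean, B:clean)
step 4/6 (Suck): (A; A:clean, B:clean)
step 5/6 (Right): (B; A:clean, B:clean)
step 6/6 (Suck): (B; A:clean, B:clean)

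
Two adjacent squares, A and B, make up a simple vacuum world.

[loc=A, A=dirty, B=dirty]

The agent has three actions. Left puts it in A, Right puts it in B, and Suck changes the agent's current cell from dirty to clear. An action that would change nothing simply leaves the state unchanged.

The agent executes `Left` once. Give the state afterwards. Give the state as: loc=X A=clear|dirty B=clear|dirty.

loc=A A=dirty B=dirty

start: loc=A A=dirty B=dirty
step 1/1 (Left): loc=A A=dirty B=dirty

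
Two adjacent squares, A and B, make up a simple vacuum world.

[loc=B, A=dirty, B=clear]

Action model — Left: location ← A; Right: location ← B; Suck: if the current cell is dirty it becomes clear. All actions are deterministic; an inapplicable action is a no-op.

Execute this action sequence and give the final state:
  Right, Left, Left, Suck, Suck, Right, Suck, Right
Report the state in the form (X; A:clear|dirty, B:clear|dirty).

step 1/8 (Right): (B; A:dirty, B:clear)
step 2/8 (Left): (A; A:dirty, B:clear)
step 3/8 (Left): (A; A:dirty, B:clear)
step 4/8 (Suck): (A; A:clear, B:clear)
step 5/8 (Suck): (A; A:clear, B:clear)
step 6/8 (Right): (B; A:clear, B:clear)
step 7/8 (Suck): (B; A:clear, B:clear)
step 8/8 (Right): (B; A:clear, B:clear)

(B; A:clear, B:clear)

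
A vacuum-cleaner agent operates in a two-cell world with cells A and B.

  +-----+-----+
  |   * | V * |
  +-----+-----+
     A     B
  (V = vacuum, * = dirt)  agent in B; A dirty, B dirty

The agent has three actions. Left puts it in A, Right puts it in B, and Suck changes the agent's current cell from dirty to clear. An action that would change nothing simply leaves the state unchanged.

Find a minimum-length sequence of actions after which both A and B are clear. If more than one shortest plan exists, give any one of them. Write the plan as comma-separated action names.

[1] after Suck: (B; A:dirty, B:clear)
[2] after Left: (A; A:dirty, B:clear)
[3] after Suck: (A; A:clear, B:clear)
min 3: Suck B + move + Suck A

Suck, Left, Suck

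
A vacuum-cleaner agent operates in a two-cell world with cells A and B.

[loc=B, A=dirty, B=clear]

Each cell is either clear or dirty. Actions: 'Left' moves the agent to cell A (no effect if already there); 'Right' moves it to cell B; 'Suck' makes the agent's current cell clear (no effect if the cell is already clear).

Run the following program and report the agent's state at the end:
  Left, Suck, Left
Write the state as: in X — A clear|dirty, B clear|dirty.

t=1 Left ⇒ in A — A dirty, B clear
t=2 Suck ⇒ in A — A clear, B clear
t=3 Left ⇒ in A — A clear, B clear

in A — A clear, B clear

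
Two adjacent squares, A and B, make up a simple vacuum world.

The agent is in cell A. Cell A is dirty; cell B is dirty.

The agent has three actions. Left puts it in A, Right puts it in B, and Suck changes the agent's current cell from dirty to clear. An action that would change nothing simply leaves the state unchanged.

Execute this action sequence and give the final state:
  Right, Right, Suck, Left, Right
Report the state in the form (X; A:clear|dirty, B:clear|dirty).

[1] after Right: (B; A:dirty, B:dirty)
[2] after Right: (B; A:dirty, B:dirty)
[3] after Suck: (B; A:dirty, B:clear)
[4] after Left: (A; A:dirty, B:clear)
[5] after Right: (B; A:dirty, B:clear)

(B; A:dirty, B:clear)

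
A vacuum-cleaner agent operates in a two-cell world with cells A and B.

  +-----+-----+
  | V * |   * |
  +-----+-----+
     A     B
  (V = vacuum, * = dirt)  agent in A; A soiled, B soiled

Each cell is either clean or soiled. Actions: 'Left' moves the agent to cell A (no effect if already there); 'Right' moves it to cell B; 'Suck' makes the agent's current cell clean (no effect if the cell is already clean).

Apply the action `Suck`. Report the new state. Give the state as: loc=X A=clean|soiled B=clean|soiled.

loc=A A=clean B=soiled

start: loc=A A=soiled B=soiled
t=1 Suck ⇒ loc=A A=clean B=soiled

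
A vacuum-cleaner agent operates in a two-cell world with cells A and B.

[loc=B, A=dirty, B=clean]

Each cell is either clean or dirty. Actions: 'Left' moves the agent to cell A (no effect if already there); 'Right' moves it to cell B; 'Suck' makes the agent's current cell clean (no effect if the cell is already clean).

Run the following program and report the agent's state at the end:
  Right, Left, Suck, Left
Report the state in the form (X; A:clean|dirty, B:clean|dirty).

(A; A:clean, B:clean)

t=1 Right ⇒ (B; A:dirty, B:clean)
t=2 Left ⇒ (A; A:dirty, B:clean)
t=3 Suck ⇒ (A; A:clean, B:clean)
t=4 Left ⇒ (A; A:clean, B:clean)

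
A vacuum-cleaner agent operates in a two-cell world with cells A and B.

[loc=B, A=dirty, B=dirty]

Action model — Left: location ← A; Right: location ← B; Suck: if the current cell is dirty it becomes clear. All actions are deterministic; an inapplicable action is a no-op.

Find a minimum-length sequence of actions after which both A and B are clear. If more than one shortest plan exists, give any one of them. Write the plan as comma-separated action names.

[1] after Suck: in B — A dirty, B clear
[2] after Left: in A — A dirty, B clear
[3] after Suck: in A — A clear, B clear
min 3: Suck B + move + Suck A

Suck, Left, Suck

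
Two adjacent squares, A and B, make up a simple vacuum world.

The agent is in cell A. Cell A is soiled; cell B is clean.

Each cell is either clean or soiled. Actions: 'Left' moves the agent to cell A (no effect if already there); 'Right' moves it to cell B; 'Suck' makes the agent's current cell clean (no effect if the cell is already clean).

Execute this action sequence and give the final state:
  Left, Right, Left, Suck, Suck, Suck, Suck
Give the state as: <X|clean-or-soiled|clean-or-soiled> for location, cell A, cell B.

Left (#1): <A|soiled|clean>
Right (#2): <B|soiled|clean>
Left (#3): <A|soiled|clean>
Suck (#4): <A|clean|clean>
Suck (#5): <A|clean|clean>
Suck (#6): <A|clean|clean>
Suck (#7): <A|clean|clean>

<A|clean|clean>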